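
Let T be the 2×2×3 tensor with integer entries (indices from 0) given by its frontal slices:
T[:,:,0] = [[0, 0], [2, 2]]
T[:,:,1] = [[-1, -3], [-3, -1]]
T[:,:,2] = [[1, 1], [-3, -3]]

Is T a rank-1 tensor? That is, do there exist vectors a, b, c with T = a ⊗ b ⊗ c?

No

The mode-3 unfolding of T (rows indexed by k, columns by (i,j) = (0,0), (0,1), (1,0), (1,1)) is [[0, 0, 2, 2], [-1, -3, -3, -1], [1, 1, -3, -3]].
There the 3×3 minor on rows k ∈ {0, 1, 2}, columns (i,j) ∈ {(0,0), (0,1), (1,0)} is det [[0, 0, 2], [-1, -3, -3], [1, 1, -3]] = 4 ≠ 0, so this unfolding has rank ≥ 3; CP rank is at least every unfolding rank, so rank(T) ≥ 3.
In particular rank(T) ≥ 3 > 1, so T is not rank-1.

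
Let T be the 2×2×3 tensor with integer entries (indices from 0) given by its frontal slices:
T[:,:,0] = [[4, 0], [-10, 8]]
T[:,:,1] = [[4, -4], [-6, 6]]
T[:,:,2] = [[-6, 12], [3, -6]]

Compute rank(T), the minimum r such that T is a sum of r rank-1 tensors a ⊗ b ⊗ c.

Lower bound: in the mode-1 unfolding of T (rows indexed by i, columns by (j,k)) the 2×2 minor on rows i ∈ {0, 1}, columns (j,k) ∈ {(0,0), (0,1)} is det [[4, 4], [-10, -6]] = 16 ≠ 0, so that unfolding has rank ≥ 2 and hence rank(T) ≥ 2 (CP rank is at least every unfolding rank, though it can be larger).
Upper bound: with S_k = T[:,:,k], the two rank-1 terms a₁b₁ᵀ, a₂b₂ᵀ are the rank-1 members of the pencil x·S₀ + y·S₁.
det(x·S₀ + y·S₁) is 32·x² + 16·xy = 16·(2·x + y)(x), vanishing at (x:y) = (1:-2) and (0:1).
M₁ = S₀ − 2·S₁ = [[-4, 8], [2, -4]] = (-2)·[2, -1][1, -2]ᵀ and M₂ = S₁ = [[4, -4], [-6, 6]] = 2·[2, -3][1, -1]ᵀ, so take a₁ = [2, -1], b₁ = [1, -2], a₂ = [2, -3], b₂ = [1, -1].
Each slice is an integer combination of E₁ = a₁b₁ᵀ and E₂ = a₂b₂ᵀ: S₀ = −2·E₁ + 4·E₂, S₁ = 2·E₂, S₂ = −3·E₁; reading off coefficients, c₁ = [-2, 0, -3] and c₂ = [4, 2, 0].
Hence T = [2, -1] ⊗ [1, -2] ⊗ [-2, 0, -3] + [2, -3] ⊗ [1, -1] ⊗ [4, 2, 0], so rank(T) ≤ 2.
These bounds meet, so rank(T) = 2.

2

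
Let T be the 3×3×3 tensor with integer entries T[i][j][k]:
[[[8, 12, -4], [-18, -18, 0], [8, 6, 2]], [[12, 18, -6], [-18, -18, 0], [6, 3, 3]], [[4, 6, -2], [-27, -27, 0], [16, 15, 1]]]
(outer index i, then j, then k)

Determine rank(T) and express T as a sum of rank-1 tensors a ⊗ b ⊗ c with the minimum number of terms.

rank(T) = 2

Lower bound: the mode-2 unfolding of T (rows indexed by j, columns by (i,k) = (0,0), (0,1), (0,2), (1,0), (1,1), (1,2), (2,0), (2,1), (2,2)) is [[8, 12, -4, 12, 18, -6, 4, 6, -2], [-18, -18, 0, -18, -18, 0, -27, -27, 0], [8, 6, 2, 6, 3, 3, 16, 15, 1]].
There the 2×2 minor on rows j ∈ {0, 1}, columns (i,k) ∈ {(0,0), (0,1)} is det [[8, 12], [-18, -18]] = 72 ≠ 0, so this unfolding has rank ≥ 2; CP rank is at least every unfolding rank, so rank(T) ≥ 2. (This is only a lower bound: in general the CP rank may exceed every unfolding rank, so we still need to exhibit 2 rank-1 terms summing to T.)
Upper bound — finding two terms. Write S_k = T[:,:,k] for the frontal slices: S₀ = [[8, -18, 8], [12, -18, 6], [4, -27, 16]], S₁ = [[12, -18, 6], [18, -18, 3], [6, -27, 15]], S₂ = [[-4, 0, 2], [-6, 0, 3], [-2, 0, 1]].
If T = a₁ ⊗ b₁ ⊗ c₁ + a₂ ⊗ b₂ ⊗ c₂ then each S_k = c₁[k]·a₁b₁ᵀ + c₂[k]·a₂b₂ᵀ. S₀ and S₁ are linearly independent, so a₁b₁ᵀ and a₂b₂ᵀ must span the same plane of matrices: they are the rank-1 matrices of the form x·S₀ + y·S₁.
The 2×2 minor of x·S₀ + y·S₁ on rows {0,1}, columns {0,1} is 72·x² + 180·xy + 108·y² = 36·(2·x + 3·y)(x + y), vanishing at (x:y) = (3:-2) and (1:-1).
M₁ = 3·S₀ − 2·S₁ = [[0, -18, 12], [0, -18, 12], [0, -27, 18]] = (-3)·[2, 2, 3][0, 3, -2]ᵀ and M₂ = S₀ − S₁ = [[-4, 0, 2], [-6, 0, 3], [-2, 0, 1]] = −[2, 3, 1][2, 0, -1]ᵀ, so take a₁ = [2, 2, 3], b₁ = [0, 3, -2], a₂ = [2, 3, 1], b₂ = [2, 0, -1].
Each slice is an integer combination of E₁ = a₁b₁ᵀ and E₂ = a₂b₂ᵀ: S₀ = −3·E₁ + 2·E₂, S₁ = −3·E₁ + 3·E₂, S₂ = −E₂; reading off coefficients, c₁ = [-3, -3, 0] and c₂ = [2, 3, -1].
Hence T = [2, 2, 3] ⊗ [0, 3, -2] ⊗ [-3, -3, 0] + [2, 3, 1] ⊗ [2, 0, -1] ⊗ [2, 3, -1], so rank(T) ≤ 2.
These bounds meet, so rank(T) = 2.
Check entry T[2,0,0] = 4: (3)·(0)·(-3) + (1)·(2)·(2) = 4.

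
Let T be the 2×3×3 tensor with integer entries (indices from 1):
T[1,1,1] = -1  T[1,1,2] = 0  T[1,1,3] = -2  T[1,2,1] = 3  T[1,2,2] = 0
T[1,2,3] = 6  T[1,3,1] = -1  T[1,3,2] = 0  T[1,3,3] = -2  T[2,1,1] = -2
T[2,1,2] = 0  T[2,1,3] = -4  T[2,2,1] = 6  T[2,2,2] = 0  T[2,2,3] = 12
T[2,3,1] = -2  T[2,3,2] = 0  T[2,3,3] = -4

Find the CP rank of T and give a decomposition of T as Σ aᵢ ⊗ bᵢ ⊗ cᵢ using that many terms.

Lower bound: T ≠ 0 (e.g. T[1,1,1] = -1), so rank(T) ≥ 1.
Upper bound: the mode-1 fibre T[:,1,1] = [-1, -2] gives a = [1, 2] (primitive direction); the mode-2 fibre T[1,:,1] = [-1, 3, -1] gives b = [1, -3, 1]; then c[k] = T[1,1,k] / (a[1]·b[1]) = [-1, 0, -2] / 1 = [-1, 0, -2].
Expanding [1, 2] ⊗ [1, -3, 1] ⊗ [-1, 0, -2] reproduces all 18 entries of T, so T = [1, 2] ⊗ [1, -3, 1] ⊗ [-1, 0, -2] and rank(T) ≤ 1.
These bounds meet, so rank(T) = 1.

rank(T) = 1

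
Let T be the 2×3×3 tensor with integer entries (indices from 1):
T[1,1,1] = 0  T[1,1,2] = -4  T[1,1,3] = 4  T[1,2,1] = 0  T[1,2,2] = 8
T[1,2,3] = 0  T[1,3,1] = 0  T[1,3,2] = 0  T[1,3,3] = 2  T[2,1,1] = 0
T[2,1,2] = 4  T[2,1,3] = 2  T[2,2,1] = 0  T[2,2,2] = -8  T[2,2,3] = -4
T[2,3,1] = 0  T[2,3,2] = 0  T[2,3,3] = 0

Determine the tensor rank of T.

Lower bound: the mode-3 unfolding of T (rows indexed by k, columns by (i,j) = (1,1), (1,2), (1,3), (2,1), (2,2), (2,3)) is [[0, 0, 0, 0, 0, 0], [-4, 8, 0, 4, -8, 0], [4, 0, 2, 2, -4, 0]].
There the 2×2 minor on rows k ∈ {2, 3}, columns (i,j) ∈ {(1,1), (1,2)} is det [[-4, 8], [4, 0]] = -32 ≠ 0, so this unfolding has rank ≥ 2; CP rank is at least every unfolding rank, so rank(T) ≥ 2. (This is only a lower bound: in general the CP rank may exceed every unfolding rank, so we still need to exhibit 2 rank-1 terms summing to T.)
Upper bound — finding two terms. Write S_k = T[:,:,k] for the frontal slices: S₁ = [[0, 0, 0], [0, 0, 0]], S₂ = [[-4, 8, 0], [4, -8, 0]], S₃ = [[4, 0, 2], [2, -4, 0]].
If T = a₁ ⊗ b₁ ⊗ c₁ + a₂ ⊗ b₂ ⊗ c₂ then each S_k = c₁[k]·a₁b₁ᵀ + c₂[k]·a₂b₂ᵀ. S₂ and S₃ are linearly independent, so a₁b₁ᵀ and a₂b₂ᵀ must span the same plane of matrices: they are the rank-1 matrices of the form x·S₂ + y·S₃.
The 2×2 minor of x·S₂ + y·S₃ on rows {1,2}, columns {1,2} is −32·xy − 16·y² = (-16)·(y)(2·x + y), vanishing at (x:y) = (1:0) and (1:-2).
M₁ = S₂ = [[-4, 8, 0], [4, -8, 0]] = (-4)·[1, -1][1, -2, 0]ᵀ and M₂ = S₂ − 2·S₃ = [[-12, 8, -4], [0, 0, 0]] = (-4)·[1, 0][3, -2, 1]ᵀ, so take a₁ = [1, -1], b₁ = [1, -2, 0], a₂ = [1, 0], b₂ = [3, -2, 1].
Each slice is an integer combination of E₁ = a₁b₁ᵀ and E₂ = a₂b₂ᵀ: S₁ = 0, S₂ = −4·E₁, S₃ = −2·E₁ + 2·E₂; reading off coefficients, c₁ = [0, -4, -2] and c₂ = [0, 0, 2].
Hence T = [1, -1] ⊗ [1, -2, 0] ⊗ [0, -4, -2] + [1, 0] ⊗ [3, -2, 1] ⊗ [0, 0, 2], so rank(T) ≤ 2.
These bounds meet, so rank(T) = 2.
Check entry T[2,3,3] = 0: (-1)·(0)·(-2) + (0)·(1)·(2) = 0.

2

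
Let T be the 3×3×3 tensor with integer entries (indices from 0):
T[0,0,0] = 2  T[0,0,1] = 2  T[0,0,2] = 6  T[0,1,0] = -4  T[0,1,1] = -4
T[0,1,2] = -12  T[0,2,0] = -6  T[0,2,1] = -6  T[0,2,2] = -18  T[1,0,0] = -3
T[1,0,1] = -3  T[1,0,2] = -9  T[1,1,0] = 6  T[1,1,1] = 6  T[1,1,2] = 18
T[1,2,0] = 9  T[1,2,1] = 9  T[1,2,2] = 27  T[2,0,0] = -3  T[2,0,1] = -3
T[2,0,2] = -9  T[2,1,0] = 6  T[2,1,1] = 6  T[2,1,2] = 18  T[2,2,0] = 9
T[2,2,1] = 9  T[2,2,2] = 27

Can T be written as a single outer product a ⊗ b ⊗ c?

If T = a ⊗ b ⊗ c then every fibre of T is a multiple of the corresponding factor, so read the factors off the fibres through the nonzero entry T[0,0,0] = 2.
The mode-1 fibre T[:,0,0] = [2, -3, -3] gives a = [2, -3, -3] (primitive direction); the mode-2 fibre T[0,:,0] = [2, -4, -6] gives b = [1, -2, -3]; then c[k] = T[0,0,k] / (a[0]·b[0]) = [2, 2, 6] / 2 = [1, 1, 3].
Expanding [2, -3, -3] ⊗ [1, -2, -3] ⊗ [1, 1, 3] reproduces all 27 entries of T, so T = [2, -3, -3] ⊗ [1, -2, -3] ⊗ [1, 1, 3] and rank(T) ≤ 1.
Equivalently every frontal slice T[:,:,k] is c[k] times the rank-1 matrix [2, -3, -3] ⊗ [1, -2, -3]. So T has rank 1 (it is nonzero).

Yes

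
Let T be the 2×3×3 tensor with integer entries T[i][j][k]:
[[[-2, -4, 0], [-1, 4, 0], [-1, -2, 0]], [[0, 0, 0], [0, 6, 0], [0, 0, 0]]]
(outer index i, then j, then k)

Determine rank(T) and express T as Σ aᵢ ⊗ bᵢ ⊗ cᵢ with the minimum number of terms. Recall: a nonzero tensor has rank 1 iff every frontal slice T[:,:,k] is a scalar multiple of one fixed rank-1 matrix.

Lower bound: in the mode-1 unfolding of T (rows indexed by i, columns by (j,k)) the 2×2 minor on rows i ∈ {0, 1}, columns (j,k) ∈ {(0,0), (1,1)} is det [[-2, 4], [0, 6]] = -12 ≠ 0, so that unfolding has rank ≥ 2 and hence rank(T) ≥ 2 (CP rank is at least every unfolding rank, though it can be larger).
Upper bound: with S_k = T[:,:,k], the two rank-1 terms a₁b₁ᵀ, a₂b₂ᵀ are the rank-1 members of the pencil x·S₀ + y·S₁.
The 2×2 minor of x·S₀ + y·S₁ on rows {0,1}, columns {0,1} is −12·xy − 24·y² = (-12)·(x + 2·y)(y), vanishing at (x:y) = (2:-1) and (1:0).
M₁ = 2·S₀ − S₁ = [[0, -6, 0], [0, -6, 0]] = (-6)·[1, 1][0, 1, 0]ᵀ and M₂ = S₀ = [[-2, -1, -1], [0, 0, 0]] = −[1, 0][2, 1, 1]ᵀ, so take a₁ = [1, 1], b₁ = [0, 1, 0], a₂ = [1, 0], b₂ = [2, 1, 1].
Each slice is an integer combination of E₁ = a₁b₁ᵀ and E₂ = a₂b₂ᵀ: S₀ = −E₂, S₁ = 6·E₁ − 2·E₂, S₂ = 0; reading off coefficients, c₁ = [0, 6, 0] and c₂ = [-1, -2, 0].
Hence T = [1, 1] ⊗ [0, 1, 0] ⊗ [0, 6, 0] + [1, 0] ⊗ [2, 1, 1] ⊗ [-1, -2, 0], so rank(T) ≤ 2.
These bounds meet, so rank(T) = 2.

rank(T) = 2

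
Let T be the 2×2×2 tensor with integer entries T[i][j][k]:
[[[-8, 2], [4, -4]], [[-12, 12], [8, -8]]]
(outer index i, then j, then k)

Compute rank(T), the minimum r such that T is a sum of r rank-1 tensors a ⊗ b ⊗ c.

2

Lower bound: in the mode-2 unfolding of T (rows indexed by j, columns by (i,k)) the 2×2 minor on rows j ∈ {0, 1}, columns (i,k) ∈ {(0,0), (0,1)} is det [[-8, 2], [4, -4]] = 24 ≠ 0, so that unfolding has rank ≥ 2 and hence rank(T) ≥ 2 (CP rank is at least every unfolding rank, though it can be larger).
Upper bound: with S_k = T[:,:,k], the two rank-1 terms a₁b₁ᵀ, a₂b₂ᵀ are the rank-1 members of the pencil x·S₀ + y·S₁.
det(x·S₀ + y·S₁) is −16·x² − 16·xy + 32·y² = (-16)·(x + 2·y)(x − y), vanishing at (x:y) = (2:-1) and (1:1).
M₁ = 2·S₀ − S₁ = [[-18, 12], [-36, 24]] = (-6)·[1, 2][3, -2]ᵀ and M₂ = S₀ + S₁ = [[-6, 0], [0, 0]] = (-6)·[1, 0][1, 0]ᵀ, so take a₁ = [1, 2], b₁ = [3, -2], a₂ = [1, 0], b₂ = [1, 0].
Each slice is an integer combination of E₁ = a₁b₁ᵀ and E₂ = a₂b₂ᵀ: S₀ = −2·E₁ − 2·E₂, S₁ = 2·E₁ − 4·E₂; reading off coefficients, c₁ = [-2, 2] and c₂ = [-2, -4].
Hence T = [1, 2] ⊗ [3, -2] ⊗ [-2, 2] + [1, 0] ⊗ [1, 0] ⊗ [-2, -4], so rank(T) ≤ 2.
These bounds meet, so rank(T) = 2.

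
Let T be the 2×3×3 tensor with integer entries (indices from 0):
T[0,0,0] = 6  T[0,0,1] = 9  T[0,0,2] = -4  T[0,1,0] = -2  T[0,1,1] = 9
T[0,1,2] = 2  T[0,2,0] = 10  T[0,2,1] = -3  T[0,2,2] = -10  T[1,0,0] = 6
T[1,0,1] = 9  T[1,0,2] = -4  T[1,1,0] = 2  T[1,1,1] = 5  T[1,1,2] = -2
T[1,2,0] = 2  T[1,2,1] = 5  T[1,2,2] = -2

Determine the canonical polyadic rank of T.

Lower bound: the mode-3 unfolding of T (rows indexed by k, columns by (i,j) = (0,0), (0,1), (0,2), (1,0), (1,1), (1,2)) is [[6, -2, 10, 6, 2, 2], [9, 9, -3, 9, 5, 5], [-4, 2, -10, -4, -2, -2]].
There the 3×3 minor on rows k ∈ {0, 1, 2}, columns (i,j) ∈ {(0,0), (0,1), (0,2)} is det [[6, -2, 10], [9, 9, -3], [-4, 2, -10]] = -168 ≠ 0, so this unfolding has rank ≥ 3; CP rank is at least every unfolding rank, so rank(T) ≥ 3. (Unfolding ranks only ever bound the CP rank from below — rank(T) can be strictly larger than all of them — so the matching upper bound has to come from an explicit 3-term decomposition.)
Upper bound: T is a sum of 3 rank-1 terms, T = [1, 0] (x) [0, 1, -2] (x) [-4, 4, 4] + [1, 1] (x) [1, 1, 1] (x) [-2, 1, 0] + [1, 1] (x) [2, 1, 1] (x) [4, 4, -2] (written with every a and b primitive with positive leading entry and the scale carried by c; CP decompositions are not unique, and this one is verified by expanding entrywise), so rank(T) ≤ 3.
These bounds meet, so rank(T) = 3.

3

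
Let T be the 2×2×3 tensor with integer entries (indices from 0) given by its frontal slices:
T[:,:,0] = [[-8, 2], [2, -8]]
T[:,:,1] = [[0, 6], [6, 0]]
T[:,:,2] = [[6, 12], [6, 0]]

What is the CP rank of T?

3

Lower bound: the mode-3 unfolding of T (rows indexed by k, columns by (i,j) = (0,0), (0,1), (1,0), (1,1)) is [[-8, 2, 2, -8], [0, 6, 6, 0], [6, 12, 6, 0]].
There the 3×3 minor on rows k ∈ {0, 1, 2}, columns (i,j) ∈ {(0,0), (0,1), (1,0)} is det [[-8, 2, 2], [0, 6, 6], [6, 12, 6]] = 288 ≠ 0, so this unfolding has rank ≥ 3; CP rank is at least every unfolding rank, so rank(T) ≥ 3. (This is only a lower bound: in general the CP rank may exceed every unfolding rank, so we still need to exhibit 3 rank-1 terms summing to T.)
Upper bound: T is a sum of 3 rank-1 terms, T = (1, -1) ⊗ (0, 1) ⊗ (2, -2, 2) + (1, -1) ⊗ (1, -1) ⊗ (-4, -4, -2) + (2, 1) ⊗ (1, 1) ⊗ (-2, 2, 4) (written with every a and b primitive with positive leading entry and the scale carried by c; CP decompositions are not unique, and this one is verified by expanding entrywise), so rank(T) ≤ 3.
These bounds meet, so rank(T) = 3.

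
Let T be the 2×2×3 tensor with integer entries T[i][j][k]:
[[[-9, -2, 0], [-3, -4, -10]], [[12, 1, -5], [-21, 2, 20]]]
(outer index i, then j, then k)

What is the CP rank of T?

Lower bound: in the mode-1 unfolding of T (rows indexed by i, columns by (j,k)) the 2×2 minor on rows i ∈ {0, 1}, columns (j,k) ∈ {(0,0), (0,1)} is det [[-9, -2], [12, 1]] = 15 ≠ 0, so that unfolding has rank ≥ 2 and hence rank(T) ≥ 2 (CP rank is at least every unfolding rank, though it can be larger).
Upper bound: with S_k = T[:,:,k], the two rank-1 terms a₁b₁ᵀ, a₂b₂ᵀ are the rank-1 members of the pencil x·S₀ + y·S₁.
det(x·S₀ + y·S₁) is 225·x² + 75·xy = 75·(3·x + y)(x), vanishing at (x:y) = (1:-3) and (0:1).
M₁ = S₀ − 3·S₁ = [[-3, 9], [9, -27]] = (-3)·[1, -3][1, -3]ᵀ and M₂ = S₁ = [[-2, -4], [1, 2]] = −[2, -1][1, 2]ᵀ, so take a₁ = [1, -3], b₁ = [1, -3], a₂ = [2, -1], b₂ = [1, 2].
Each slice is an integer combination of E₁ = a₁b₁ᵀ and E₂ = a₂b₂ᵀ: S₀ = −3·E₁ − 3·E₂, S₁ = −E₂, S₂ = 2·E₁ − E₂; reading off coefficients, c₁ = [-3, 0, 2] and c₂ = [-3, -1, -1].
Hence T = [1, -3] ⊗ [1, -3] ⊗ [-3, 0, 2] + [2, -1] ⊗ [1, 2] ⊗ [-3, -1, -1], so rank(T) ≤ 2.
These bounds meet, so rank(T) = 2.

2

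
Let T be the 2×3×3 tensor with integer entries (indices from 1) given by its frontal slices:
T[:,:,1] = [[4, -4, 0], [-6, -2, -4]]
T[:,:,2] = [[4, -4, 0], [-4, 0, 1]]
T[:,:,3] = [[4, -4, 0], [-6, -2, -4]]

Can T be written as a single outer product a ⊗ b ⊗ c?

The mode-2 unfolding of T (rows indexed by j, columns by (i,k) = (1,1), (1,2), (1,3), (2,1), (2,2), (2,3)) is [[4, 4, 4, -6, -4, -6], [-4, -4, -4, -2, 0, -2], [0, 0, 0, -4, 1, -4]].
There the 3×3 minor on rows j ∈ {1, 2, 3}, columns (i,k) ∈ {(1,1), (2,1), (2,2)} is det [[4, -6, -4], [-4, -2, 0], [0, -4, 1]] = -96 ≠ 0, so this unfolding has rank ≥ 3; CP rank is at least every unfolding rank, so rank(T) ≥ 3.
In particular rank(T) ≥ 3 > 1, so T is not rank-1.

No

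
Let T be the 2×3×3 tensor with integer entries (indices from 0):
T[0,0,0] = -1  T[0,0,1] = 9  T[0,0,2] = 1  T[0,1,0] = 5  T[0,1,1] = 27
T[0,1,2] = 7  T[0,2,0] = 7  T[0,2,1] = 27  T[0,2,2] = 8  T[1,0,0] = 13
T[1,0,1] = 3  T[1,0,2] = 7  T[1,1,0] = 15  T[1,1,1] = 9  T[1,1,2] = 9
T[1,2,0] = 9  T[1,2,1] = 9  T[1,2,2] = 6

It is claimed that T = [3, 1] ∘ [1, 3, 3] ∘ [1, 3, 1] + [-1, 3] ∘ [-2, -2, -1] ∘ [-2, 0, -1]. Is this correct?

Yes

Reconstruct entrywise from the claimed factors. For example, T[0,2,1] = 27 and Σₗ aₗ[0]bₗ[2]cₗ[1] = (3)·(3)·(3) + (-1)·(-1)·(0) = 27; checking all 18 entries, every one matches. The claim holds.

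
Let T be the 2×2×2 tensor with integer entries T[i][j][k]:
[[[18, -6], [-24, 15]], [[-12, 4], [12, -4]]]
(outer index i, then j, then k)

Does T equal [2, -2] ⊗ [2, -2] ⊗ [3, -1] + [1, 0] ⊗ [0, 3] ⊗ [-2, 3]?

No

Reconstruct entry (0,0,0) from the claimed factors: Σₗ aₗ[0]bₗ[0]cₗ[0] = (2)·(2)·(3) + (1)·(0)·(-2) = 12, but T[0,0,0] = 18. The claim is false.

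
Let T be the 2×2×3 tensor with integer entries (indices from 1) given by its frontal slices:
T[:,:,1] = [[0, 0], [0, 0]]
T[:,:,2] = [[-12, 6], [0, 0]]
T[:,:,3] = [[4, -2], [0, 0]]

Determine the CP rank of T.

Lower bound: T ≠ 0 (e.g. T[1,1,2] = -12), so rank(T) ≥ 1.
Upper bound: if T = a ⊗ b ⊗ c then every fibre of T is a multiple of the corresponding factor, so read the factors off the fibres through the nonzero entry T[1,1,2] = -12.
The mode-1 fibre T[:,1,2] = [-12, 0] gives a = [1, 0] (primitive direction); the mode-2 fibre T[1,:,2] = [-12, 6] gives b = [2, -1]; then c[k] = T[1,1,k] / (a[1]·b[1]) = [0, -12, 4] / 2 = [0, -6, 2].
Expanding [1, 0] ⊗ [2, -1] ⊗ [0, -6, 2] reproduces all 12 entries of T, so T = [1, 0] ⊗ [2, -1] ⊗ [0, -6, 2] and rank(T) ≤ 1.
These bounds meet, so rank(T) = 1.

1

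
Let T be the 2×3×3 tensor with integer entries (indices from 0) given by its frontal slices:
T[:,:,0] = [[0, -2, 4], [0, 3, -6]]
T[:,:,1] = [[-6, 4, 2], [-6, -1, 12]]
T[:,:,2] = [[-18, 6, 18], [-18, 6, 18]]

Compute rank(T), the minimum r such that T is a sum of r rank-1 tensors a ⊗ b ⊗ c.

Lower bound: the mode-2 unfolding of T (rows indexed by j, columns by (i,k) = (0,0), (0,1), (0,2), (1,0), (1,1), (1,2)) is [[0, -6, -18, 0, -6, -18], [-2, 4, 6, 3, -1, 6], [4, 2, 18, -6, 12, 18]].
There the 2×2 minor on rows j ∈ {0, 1}, columns (i,k) ∈ {(0,0), (0,1)} is det [[0, -6], [-2, 4]] = -12 ≠ 0, so this unfolding has rank ≥ 2; CP rank is at least every unfolding rank, so rank(T) ≥ 2. (Unfolding ranks only ever bound the CP rank from below — rank(T) can be strictly larger than all of them — so the matching upper bound has to come from an explicit 2-term decomposition.)
Upper bound — finding two terms. Write S_k = T[:,:,k] for the frontal slices: S₀ = [[0, -2, 4], [0, 3, -6]], S₁ = [[-6, 4, 2], [-6, -1, 12]], S₂ = [[-18, 6, 18], [-18, 6, 18]].
If T = a₁ ⊗ b₁ ⊗ c₁ + a₂ ⊗ b₂ ⊗ c₂ then each S_k = c₁[k]·a₁b₁ᵀ + c₂[k]·a₂b₂ᵀ. S₀ and S₁ are linearly independent, so a₁b₁ᵀ and a₂b₂ᵀ must span the same plane of matrices: they are the rank-1 matrices of the form x·S₀ + y·S₁.
The 2×2 minor of x·S₀ + y·S₁ on rows {0,1}, columns {0,1} is −30·xy + 30·y² = (-30)·(x − y)(y), vanishing at (x:y) = (1:1) and (1:0).
M₁ = S₀ + S₁ = [[-6, 2, 6], [-6, 2, 6]] = (-2)·(1, 1)(3, -1, -3)ᵀ and M₂ = S₀ = [[0, -2, 4], [0, 3, -6]] = −(2, -3)(0, 1, -2)ᵀ, so take a₁ = (1, 1), b₁ = (3, -1, -3), a₂ = (2, -3), b₂ = (0, 1, -2).
Each slice is an integer combination of E₁ = a₁b₁ᵀ and E₂ = a₂b₂ᵀ: S₀ = −E₂, S₁ = −2·E₁ + E₂, S₂ = −6·E₁; reading off coefficients, c₁ = (0, -2, -6) and c₂ = (-1, 1, 0).
Hence T = (1, 1) ⊗ (3, -1, -3) ⊗ (0, -2, -6) + (2, -3) ⊗ (0, 1, -2) ⊗ (-1, 1, 0), so rank(T) ≤ 2.
These bounds meet, so rank(T) = 2.

2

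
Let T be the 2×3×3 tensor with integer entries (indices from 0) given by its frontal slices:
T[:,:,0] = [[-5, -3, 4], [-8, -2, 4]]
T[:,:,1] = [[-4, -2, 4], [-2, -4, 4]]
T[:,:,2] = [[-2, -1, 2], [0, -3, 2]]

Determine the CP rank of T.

Lower bound: the mode-2 unfolding of T (rows indexed by j, columns by (i,k) = (0,0), (0,1), (0,2), (1,0), (1,1), (1,2)) is [[-5, -4, -2, -8, -2, 0], [-3, -2, -1, -2, -4, -3], [4, 4, 2, 4, 4, 2]].
There the 3×3 minor on rows j ∈ {0, 1, 2}, columns (i,k) ∈ {(0,0), (0,1), (1,0)} is det [[-5, -4, -8], [-3, -2, -2], [4, 4, 4]] = 16 ≠ 0, so this unfolding has rank ≥ 3; CP rank is at least every unfolding rank, so rank(T) ≥ 3. (Flattening ranks never certify an upper bound on CP rank; for that we must actually write T with 3 rank-1 terms.)
Upper bound: T is a sum of 3 rank-1 terms, T = [0, 1] ⊗ [1, -1, 0] ⊗ [-2, 2, 2] + [1, 1] ⊗ [2, 1, -2] ⊗ [-2, -2, -1] + [1, 2] ⊗ [1, 1, 0] ⊗ [-1, 0, 0] (one valid choice — decompositions are not unique — normalised so each a, b is primitive with positive first nonzero entry; check it by expanding all entries), so rank(T) ≤ 3.
These bounds meet, so rank(T) = 3.
Check entry T[0,1,0] = -3: (0)·(-1)·(-2) + (1)·(1)·(-2) + (1)·(1)·(-1) = -3.

3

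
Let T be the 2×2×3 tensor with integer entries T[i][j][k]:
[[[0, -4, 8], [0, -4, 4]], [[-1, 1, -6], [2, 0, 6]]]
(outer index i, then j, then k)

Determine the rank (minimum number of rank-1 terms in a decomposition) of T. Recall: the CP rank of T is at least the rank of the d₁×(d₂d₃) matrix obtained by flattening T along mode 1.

3

Lower bound: the mode-3 unfolding of T (rows indexed by k, columns by (i,j) = (0,0), (0,1), (1,0), (1,1)) is [[0, 0, -1, 2], [-4, -4, 1, 0], [8, 4, -6, 6]].
There the 3×3 minor on rows k ∈ {0, 1, 2}, columns (i,j) ∈ {(0,0), (0,1), (1,0)} is det [[0, 0, -1], [-4, -4, 1], [8, 4, -6]] = -16 ≠ 0, so this unfolding has rank ≥ 3; CP rank is at least every unfolding rank, so rank(T) ≥ 3. (Flattening ranks never certify an upper bound on CP rank; for that we must actually write T with 3 rank-1 terms.)
Upper bound: T is a sum of 3 rank-1 terms, T = (0, 1) ⊗ (1, -2) ⊗ (-1, -1, -2) + (2, -1) ⊗ (1, 0) ⊗ (0, -2, 4) + (2, 1) ⊗ (0, 1) ⊗ (0, -2, 2) (written with every a and b primitive with positive leading entry and the scale carried by c; CP decompositions are not unique, and this one is verified by expanding entrywise), so rank(T) ≤ 3.
These bounds meet, so rank(T) = 3.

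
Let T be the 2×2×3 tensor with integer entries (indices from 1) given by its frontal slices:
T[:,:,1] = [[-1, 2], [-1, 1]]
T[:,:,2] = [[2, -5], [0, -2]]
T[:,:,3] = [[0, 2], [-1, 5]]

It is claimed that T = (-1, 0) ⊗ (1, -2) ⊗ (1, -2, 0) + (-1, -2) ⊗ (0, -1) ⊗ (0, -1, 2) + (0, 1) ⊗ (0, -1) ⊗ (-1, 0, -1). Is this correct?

No

Reconstruct entry (2,1,1) from the claimed factors: Σₗ aₗ[2]bₗ[1]cₗ[1] = (0)·(1)·(1) + (-2)·(0)·(0) + (1)·(0)·(-1) = 0, but T[2,1,1] = -1. The claim is false.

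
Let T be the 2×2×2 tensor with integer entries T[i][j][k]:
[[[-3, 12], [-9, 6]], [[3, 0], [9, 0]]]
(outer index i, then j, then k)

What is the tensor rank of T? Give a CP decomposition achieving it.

Lower bound: in the mode-3 unfolding of T (rows indexed by k, columns by (i,j)) the 2×2 minor on rows k ∈ {0, 1}, columns (i,j) ∈ {(0,0), (0,1)} is det [[-3, -9], [12, 6]] = 90 ≠ 0, so that unfolding has rank ≥ 2 and hence rank(T) ≥ 2 (CP rank is at least every unfolding rank, though it can be larger).
Upper bound: with S_k = T[:,:,k], the two rank-1 terms a₁b₁ᵀ, a₂b₂ᵀ are the rank-1 members of the pencil x·S₀ + y·S₁.
det(x·S₀ + y·S₁) is 90·xy = 90·(y)(x), vanishing at (x:y) = (1:0) and (0:1).
M₁ = S₀ = [[-3, -9], [3, 9]] = (-3)·[1, -1][1, 3]ᵀ and M₂ = S₁ = [[12, 6], [0, 0]] = 6·[1, 0][2, 1]ᵀ, so take a₁ = [1, -1], b₁ = [1, 3], a₂ = [1, 0], b₂ = [2, 1].
Each slice is an integer combination of E₁ = a₁b₁ᵀ and E₂ = a₂b₂ᵀ: S₀ = −3·E₁, S₁ = 6·E₂; reading off coefficients, c₁ = [-3, 0] and c₂ = [0, 6].
Hence T = [1, -1] ∘ [1, 3] ∘ [-3, 0] + [1, 0] ∘ [2, 1] ∘ [0, 6], so rank(T) ≤ 2.
These bounds meet, so rank(T) = 2.

rank(T) = 2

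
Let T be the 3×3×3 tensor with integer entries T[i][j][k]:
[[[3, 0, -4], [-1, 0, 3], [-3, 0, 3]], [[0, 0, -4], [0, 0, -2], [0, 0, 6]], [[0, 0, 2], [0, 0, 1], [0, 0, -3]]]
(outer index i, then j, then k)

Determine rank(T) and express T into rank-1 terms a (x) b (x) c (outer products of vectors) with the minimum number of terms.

Lower bound: the mode-2 unfolding of T (rows indexed by j, columns by (i,k) = (0,0), (0,1), (0,2), (1,0), (1,1), (1,2), (2,0), (2,1), (2,2)) is [[3, 0, -4, 0, 0, -4, 0, 0, 2], [-1, 0, 3, 0, 0, -2, 0, 0, 1], [-3, 0, 3, 0, 0, 6, 0, 0, -3]].
There the 2×2 minor on rows j ∈ {0, 1}, columns (i,k) ∈ {(0,0), (0,2)} is det [[3, -4], [-1, 3]] = 5 ≠ 0, so this unfolding has rank ≥ 2; CP rank is at least every unfolding rank, so rank(T) ≥ 2. (Unfolding ranks only ever bound the CP rank from below — rank(T) can be strictly larger than all of them — so the matching upper bound has to come from an explicit 2-term decomposition.)
Upper bound — finding two terms. Write S_k = T[:,:,k] for the frontal slices: S₀ = [[3, -1, -3], [0, 0, 0], [0, 0, 0]], S₁ = [[0, 0, 0], [0, 0, 0], [0, 0, 0]], S₂ = [[-4, 3, 3], [-4, -2, 6], [2, 1, -3]].
If T = a₁ (x) b₁ (x) c₁ + a₂ (x) b₂ (x) c₂ then each S_k = c₁[k]·a₁b₁ᵀ + c₂[k]·a₂b₂ᵀ. S₀ and S₂ are linearly independent, so a₁b₁ᵀ and a₂b₂ᵀ must span the same plane of matrices: they are the rank-1 matrices of the form x·S₀ + y·S₂.
The 2×2 minor of x·S₀ + y·S₂ on rows {0,1}, columns {0,1} is −10·xy + 20·y² = (-10)·(x − 2·y)(y), vanishing at (x:y) = (2:1) and (1:0).
M₁ = 2·S₀ + S₂ = [[2, 1, -3], [-4, -2, 6], [2, 1, -3]] = [1, -2, 1][2, 1, -3]ᵀ and M₂ = S₀ = [[3, -1, -3], [0, 0, 0], [0, 0, 0]] = [1, 0, 0][3, -1, -3]ᵀ, so take a₁ = [1, -2, 1], b₁ = [2, 1, -3], a₂ = [1, 0, 0], b₂ = [3, -1, -3].
Each slice is an integer combination of E₁ = a₁b₁ᵀ and E₂ = a₂b₂ᵀ: S₀ = E₂, S₁ = 0, S₂ = E₁ − 2·E₂; reading off coefficients, c₁ = [0, 0, 1] and c₂ = [1, 0, -2].
Hence T = [1, -2, 1] (x) [2, 1, -3] (x) [0, 0, 1] + [1, 0, 0] (x) [3, -1, -3] (x) [1, 0, -2], so rank(T) ≤ 2.
These bounds meet, so rank(T) = 2.
Check entry T[1,0,2] = -4: (-2)·(2)·(1) + (0)·(3)·(-2) = -4.

rank(T) = 2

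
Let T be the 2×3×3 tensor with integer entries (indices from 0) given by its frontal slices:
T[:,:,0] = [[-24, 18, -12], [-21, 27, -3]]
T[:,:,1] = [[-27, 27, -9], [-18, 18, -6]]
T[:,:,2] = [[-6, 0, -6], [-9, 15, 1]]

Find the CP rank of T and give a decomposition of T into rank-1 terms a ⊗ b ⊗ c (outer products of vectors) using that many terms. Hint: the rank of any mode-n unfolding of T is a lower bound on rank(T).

Lower bound: the mode-1 unfolding of T (rows indexed by i, columns by (j,k) = (0,0), (0,1), (0,2), (1,0), (1,1), (1,2), (2,0), (2,1), (2,2)) is [[-24, -27, -6, 18, 27, 0, -12, -9, -6], [-21, -18, -9, 27, 18, 15, -3, -6, 1]].
There the 2×2 minor on rows i ∈ {0, 1}, columns (j,k) ∈ {(0,0), (0,1)} is det [[-24, -27], [-21, -18]] = -135 ≠ 0, so this unfolding has rank ≥ 2; CP rank is at least every unfolding rank, so rank(T) ≥ 2. (Flattening ranks never certify an upper bound on CP rank; for that we must actually write T with 2 rank-1 terms.)
Upper bound — finding two terms. Write S_k = T[:,:,k] for the frontal slices: S₀ = [[-24, 18, -12], [-21, 27, -3]], S₁ = [[-27, 27, -9], [-18, 18, -6]], S₂ = [[-6, 0, -6], [-9, 15, 1]].
If T = a₁ ⊗ b₁ ⊗ c₁ + a₂ ⊗ b₂ ⊗ c₂ then each S_k = c₁[k]·a₁b₁ᵀ + c₂[k]·a₂b₂ᵀ. S₀ and S₁ are linearly independent, so a₁b₁ᵀ and a₂b₂ᵀ must span the same plane of matrices: they are the rank-1 matrices of the form x·S₀ + y·S₁.
The 2×2 minor of x·S₀ + y·S₁ on rows {0,1}, columns {0,1} is −270·x² − 270·xy = (-270)·(x + y)(x), vanishing at (x:y) = (1:-1) and (0:1).
M₁ = S₀ − S₁ = [[3, -9, -3], [-3, 9, 3]] = 3·[1, -1][1, -3, -1]ᵀ and M₂ = S₁ = [[-27, 27, -9], [-18, 18, -6]] = (-3)·[3, 2][3, -3, 1]ᵀ, so take a₁ = [1, -1], b₁ = [1, -3, -1], a₂ = [3, 2], b₂ = [3, -3, 1].
Each slice is an integer combination of E₁ = a₁b₁ᵀ and E₂ = a₂b₂ᵀ: S₀ = 3·E₁ − 3·E₂, S₁ = −3·E₂, S₂ = 3·E₁ − E₂; reading off coefficients, c₁ = [3, 0, 3] and c₂ = [-3, -3, -1].
Hence T = [1, -1] ⊗ [1, -3, -1] ⊗ [3, 0, 3] + [3, 2] ⊗ [3, -3, 1] ⊗ [-3, -3, -1], so rank(T) ≤ 2.
These bounds meet, so rank(T) = 2.

rank(T) = 2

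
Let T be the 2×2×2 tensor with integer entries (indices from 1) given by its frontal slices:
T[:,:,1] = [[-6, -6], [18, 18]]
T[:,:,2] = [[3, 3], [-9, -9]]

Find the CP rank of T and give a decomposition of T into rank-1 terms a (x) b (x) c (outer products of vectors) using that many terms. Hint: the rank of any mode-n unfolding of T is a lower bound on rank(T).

Lower bound: T ≠ 0 (e.g. T[1,1,1] = -6), so rank(T) ≥ 1.
Upper bound: the mode-1 fibre T[:,1,1] = [-6, 18] gives a = [1, -3] (primitive direction); the mode-2 fibre T[1,:,1] = [-6, -6] gives b = [1, 1]; then c[k] = T[1,1,k] / (a[1]·b[1]) = [-6, 3] / 1 = [-6, 3].
Expanding [1, -3] (x) [1, 1] (x) [-6, 3] reproduces all 8 entries of T, so T = [1, -3] (x) [1, 1] (x) [-6, 3] and rank(T) ≤ 1.
These bounds meet, so rank(T) = 1.

rank(T) = 1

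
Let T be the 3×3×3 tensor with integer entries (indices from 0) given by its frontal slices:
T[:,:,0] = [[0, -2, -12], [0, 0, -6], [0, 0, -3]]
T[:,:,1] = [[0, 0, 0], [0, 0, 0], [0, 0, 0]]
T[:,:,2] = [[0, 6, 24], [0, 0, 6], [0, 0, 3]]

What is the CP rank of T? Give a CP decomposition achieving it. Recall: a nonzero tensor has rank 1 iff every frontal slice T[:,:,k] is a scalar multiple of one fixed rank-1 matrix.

rank(T) = 2

Lower bound: the mode-1 unfolding of T (rows indexed by i, columns by (j,k) = (0,0), (0,1), (0,2), (1,0), (1,1), (1,2), (2,0), (2,1), (2,2)) is [[0, 0, 0, -2, 0, 6, -12, 0, 24], [0, 0, 0, 0, 0, 0, -6, 0, 6], [0, 0, 0, 0, 0, 0, -3, 0, 3]].
There the 2×2 minor on rows i ∈ {0, 1}, columns (j,k) ∈ {(1,0), (2,0)} is det [[-2, -12], [0, -6]] = 12 ≠ 0, so this unfolding has rank ≥ 2; CP rank is at least every unfolding rank, so rank(T) ≥ 2. (Unfolding ranks only ever bound the CP rank from below — rank(T) can be strictly larger than all of them — so the matching upper bound has to come from an explicit 2-term decomposition.)
Upper bound — finding two terms. Write S_k = T[:,:,k] for the frontal slices: S₀ = [[0, -2, -12], [0, 0, -6], [0, 0, -3]], S₁ = [[0, 0, 0], [0, 0, 0], [0, 0, 0]], S₂ = [[0, 6, 24], [0, 0, 6], [0, 0, 3]].
If T = a₁ ⊗ b₁ ⊗ c₁ + a₂ ⊗ b₂ ⊗ c₂ then each S_k = c₁[k]·a₁b₁ᵀ + c₂[k]·a₂b₂ᵀ. S₀ and S₂ are linearly independent, so a₁b₁ᵀ and a₂b₂ᵀ must span the same plane of matrices: they are the rank-1 matrices of the form x·S₀ + y·S₂.
The 2×2 minor of x·S₀ + y·S₂ on rows {0,1}, columns {1,2} is 12·x² − 48·xy + 36·y² = 12·(x − 3·y)(x − y), vanishing at (x:y) = (3:1) and (1:1).
M₁ = 3·S₀ + S₂ = [[0, 0, -12], [0, 0, -12], [0, 0, -6]] = (-6)·(2, 2, 1)(0, 0, 1)ᵀ and M₂ = S₀ + S₂ = [[0, 4, 12], [0, 0, 0], [0, 0, 0]] = 4·(1, 0, 0)(0, 1, 3)ᵀ, so take a₁ = (2, 2, 1), b₁ = (0, 0, 1), a₂ = (1, 0, 0), b₂ = (0, 1, 3).
Each slice is an integer combination of E₁ = a₁b₁ᵀ and E₂ = a₂b₂ᵀ: S₀ = −3·E₁ − 2·E₂, S₁ = 0, S₂ = 3·E₁ + 6·E₂; reading off coefficients, c₁ = (-3, 0, 3) and c₂ = (-2, 0, 6).
Hence T = (2, 2, 1) ⊗ (0, 0, 1) ⊗ (-3, 0, 3) + (1, 0, 0) ⊗ (0, 1, 3) ⊗ (-2, 0, 6), so rank(T) ≤ 2.
These bounds meet, so rank(T) = 2.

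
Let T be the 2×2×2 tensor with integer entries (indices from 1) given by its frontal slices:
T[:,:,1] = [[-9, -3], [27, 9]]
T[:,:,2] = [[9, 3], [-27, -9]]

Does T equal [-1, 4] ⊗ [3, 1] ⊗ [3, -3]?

Reconstruct entry (2,1,1) from the claimed factors: Σₗ aₗ[2]bₗ[1]cₗ[1] = (4)·(3)·(3) = 36, but T[2,1,1] = 27. The claim is false.

No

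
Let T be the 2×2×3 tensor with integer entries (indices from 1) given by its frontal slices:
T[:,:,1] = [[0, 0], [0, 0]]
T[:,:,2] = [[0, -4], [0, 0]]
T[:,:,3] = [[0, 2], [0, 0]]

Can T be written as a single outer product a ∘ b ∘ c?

If T = a ∘ b ∘ c then every fibre of T is a multiple of the corresponding factor, so read the factors off the fibres through the nonzero entry T[1,2,2] = -4.
The mode-1 fibre T[:,2,2] = [-4, 0] gives a = (1, 0) (primitive direction); the mode-2 fibre T[1,:,2] = [0, -4] gives b = (0, 1); then c[k] = T[1,2,k] / (a[1]·b[2]) = [0, -4, 2] / 1 = (0, -4, 2).
Expanding (1, 0) ∘ (0, 1) ∘ (0, -4, 2) reproduces all 12 entries of T, so T = (1, 0) ∘ (0, 1) ∘ (0, -4, 2) and rank(T) ≤ 1.
Equivalently every frontal slice T[:,:,k] is c[k] times the rank-1 matrix (1, 0) ∘ (0, 1). So T has rank 1 (it is nonzero).

Yes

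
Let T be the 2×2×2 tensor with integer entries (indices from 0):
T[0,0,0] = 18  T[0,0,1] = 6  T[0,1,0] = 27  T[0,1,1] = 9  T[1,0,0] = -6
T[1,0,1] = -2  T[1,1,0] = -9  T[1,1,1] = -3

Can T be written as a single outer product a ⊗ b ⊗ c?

Yes

If T = a ⊗ b ⊗ c then every fibre of T is a multiple of the corresponding factor, so read the factors off the fibres through the nonzero entry T[0,0,0] = 18.
The mode-1 fibre T[:,0,0] = [18, -6] gives a = [3, -1] (primitive direction); the mode-2 fibre T[0,:,0] = [18, 27] gives b = [2, 3]; then c[k] = T[0,0,k] / (a[0]·b[0]) = [18, 6] / 6 = [3, 1].
Expanding [3, -1] ⊗ [2, 3] ⊗ [3, 1] reproduces all 8 entries of T, so T = [3, -1] ⊗ [2, 3] ⊗ [3, 1] and rank(T) ≤ 1.
Equivalently every frontal slice T[:,:,k] is c[k] times the rank-1 matrix [3, -1] ⊗ [2, 3]. So T has rank 1 (it is nonzero).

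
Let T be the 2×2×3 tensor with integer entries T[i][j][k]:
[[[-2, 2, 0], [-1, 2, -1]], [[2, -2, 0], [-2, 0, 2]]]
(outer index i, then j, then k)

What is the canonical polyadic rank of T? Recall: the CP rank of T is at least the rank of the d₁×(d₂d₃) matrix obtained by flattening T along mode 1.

Lower bound: the mode-2 unfolding of T (rows indexed by j, columns by (i,k) = (0,0), (0,1), (0,2), (1,0), (1,1), (1,2)) is [[-2, 2, 0, 2, -2, 0], [-1, 2, -1, -2, 0, 2]].
There the 2×2 minor on rows j ∈ {0, 1}, columns (i,k) ∈ {(0,0), (0,1)} is det [[-2, 2], [-1, 2]] = -2 ≠ 0, so this unfolding has rank ≥ 2; CP rank is at least every unfolding rank, so rank(T) ≥ 2. (Unfolding ranks only ever bound the CP rank from below — rank(T) can be strictly larger than all of them — so the matching upper bound has to come from an explicit 2-term decomposition.)
Upper bound — finding two terms. Write S_k = T[:,:,k] for the frontal slices: S₀ = [[-2, -1], [2, -2]], S₁ = [[2, 2], [-2, 0]], S₂ = [[0, -1], [0, 2]].
If T = a₁ (x) b₁ (x) c₁ + a₂ (x) b₂ (x) c₂ then each S_k = c₁[k]·a₁b₁ᵀ + c₂[k]·a₂b₂ᵀ. S₀ and S₁ are linearly independent, so a₁b₁ᵀ and a₂b₂ᵀ must span the same plane of matrices: they are the rank-1 matrices of the form x·S₀ + y·S₁.
det(x·S₀ + y·S₁) is 6·x² − 10·xy + 4·y² = 2·(3·x − 2·y)(x − y), vanishing at (x:y) = (2:3) and (1:1).
M₁ = 2·S₀ + 3·S₁ = [[2, 4], [-2, -4]] = 2·[1, -1][1, 2]ᵀ and M₂ = S₀ + S₁ = [[0, 1], [0, -2]] = [1, -2][0, 1]ᵀ, so take a₁ = [1, -1], b₁ = [1, 2], a₂ = [1, -2], b₂ = [0, 1].
Each slice is an integer combination of E₁ = a₁b₁ᵀ and E₂ = a₂b₂ᵀ: S₀ = −2·E₁ + 3·E₂, S₁ = 2·E₁ − 2·E₂, S₂ = −E₂; reading off coefficients, c₁ = [-2, 2, 0] and c₂ = [3, -2, -1].
Hence T = [1, -1] (x) [1, 2] (x) [-2, 2, 0] + [1, -2] (x) [0, 1] (x) [3, -2, -1], so rank(T) ≤ 2.
These bounds meet, so rank(T) = 2.
Check entry T[1,0,0] = 2: (-1)·(1)·(-2) + (-2)·(0)·(3) = 2.

2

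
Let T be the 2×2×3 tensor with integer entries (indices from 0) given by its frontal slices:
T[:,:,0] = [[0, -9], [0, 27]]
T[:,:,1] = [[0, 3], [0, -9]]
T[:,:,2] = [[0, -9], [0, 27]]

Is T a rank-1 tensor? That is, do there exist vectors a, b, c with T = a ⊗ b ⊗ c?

Yes

If T = a ⊗ b ⊗ c then every fibre of T is a multiple of the corresponding factor, so read the factors off the fibres through the nonzero entry T[0,1,0] = -9.
The mode-1 fibre T[:,1,0] = [-9, 27] gives a = [1, -3] (primitive direction); the mode-2 fibre T[0,:,0] = [0, -9] gives b = [0, 1]; then c[k] = T[0,1,k] / (a[0]·b[1]) = [-9, 3, -9] / 1 = [-9, 3, -9].
Expanding [1, -3] ⊗ [0, 1] ⊗ [-9, 3, -9] reproduces all 12 entries of T, so T = [1, -3] ⊗ [0, 1] ⊗ [-9, 3, -9] and rank(T) ≤ 1.
Equivalently every frontal slice T[:,:,k] is c[k] times the rank-1 matrix [1, -3] ⊗ [0, 1]. So T has rank 1 (it is nonzero).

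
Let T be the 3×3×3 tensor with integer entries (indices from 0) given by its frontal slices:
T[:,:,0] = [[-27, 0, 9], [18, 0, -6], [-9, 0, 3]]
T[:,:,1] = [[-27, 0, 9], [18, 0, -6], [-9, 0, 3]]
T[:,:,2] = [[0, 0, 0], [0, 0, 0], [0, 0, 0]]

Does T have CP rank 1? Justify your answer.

If T = a ⊗ b ⊗ c then every fibre of T is a multiple of the corresponding factor, so read the factors off the fibres through the nonzero entry T[0,0,0] = -27.
The mode-1 fibre T[:,0,0] = [-27, 18, -9] gives a = [3, -2, 1] (primitive direction); the mode-2 fibre T[0,:,0] = [-27, 0, 9] gives b = [3, 0, -1]; then c[k] = T[0,0,k] / (a[0]·b[0]) = [-27, -27, 0] / 9 = [-3, -3, 0].
Expanding [3, -2, 1] ⊗ [3, 0, -1] ⊗ [-3, -3, 0] reproduces all 27 entries of T, so T = [3, -2, 1] ⊗ [3, 0, -1] ⊗ [-3, -3, 0] and rank(T) ≤ 1.
Equivalently every frontal slice T[:,:,k] is c[k] times the rank-1 matrix [3, -2, 1] ⊗ [3, 0, -1]. So T has rank 1 (it is nonzero).

Yes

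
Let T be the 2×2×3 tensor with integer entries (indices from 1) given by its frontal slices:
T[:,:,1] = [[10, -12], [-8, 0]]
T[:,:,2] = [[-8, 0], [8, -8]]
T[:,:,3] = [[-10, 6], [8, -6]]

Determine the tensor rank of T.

Lower bound: the mode-3 unfolding of T (rows indexed by k, columns by (i,j) = (1,1), (1,2), (2,1), (2,2)) is [[10, -12, -8, 0], [-8, 0, 8, -8], [-10, 6, 8, -6]].
There the 3×3 minor on rows k ∈ {1, 2, 3}, columns (i,j) ∈ {(1,1), (1,2), (2,1)} is det [[10, -12, -8], [-8, 0, 8], [-10, 6, 8]] = 96 ≠ 0, so this unfolding has rank ≥ 3; CP rank is at least every unfolding rank, so rank(T) ≥ 3. (This is only a lower bound: in general the CP rank may exceed every unfolding rank, so we still need to exhibit 3 rank-1 terms summing to T.)
Upper bound: T is a sum of 3 rank-1 terms, T = [1, -1] ∘ [2, -1] ∘ [4, -4, -4] + [1, 0] ∘ [1, -2] ∘ [2, 0, -2] + [1, 1] ∘ [0, 1] ∘ [-4, -4, -2] (one valid choice — decompositions are not unique — normalised so each a, b is primitive with positive first nonzero entry; check it by expanding all entries), so rank(T) ≤ 3.
These bounds meet, so rank(T) = 3.

3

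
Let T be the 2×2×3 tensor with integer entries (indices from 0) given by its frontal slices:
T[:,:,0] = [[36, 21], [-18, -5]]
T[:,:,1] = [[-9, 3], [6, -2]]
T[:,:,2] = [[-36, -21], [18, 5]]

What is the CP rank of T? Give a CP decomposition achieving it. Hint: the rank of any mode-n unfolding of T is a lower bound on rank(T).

Lower bound: in the mode-1 unfolding of T (rows indexed by i, columns by (j,k)) the 2×2 minor on rows i ∈ {0, 1}, columns (j,k) ∈ {(0,0), (0,1)} is det [[36, -9], [-18, 6]] = 54 ≠ 0, so that unfolding has rank ≥ 2 and hence rank(T) ≥ 2 (CP rank is at least every unfolding rank, though it can be larger).
Upper bound: with S_k = T[:,:,k], the two rank-1 terms a₁b₁ᵀ, a₂b₂ᵀ are the rank-1 members of the pencil x·S₀ + y·S₁.
det(x·S₀ + y·S₁) is 198·x² − 99·xy = 99·(2·x − y)(x), vanishing at (x:y) = (1:2) and (0:1).
M₁ = S₀ + 2·S₁ = [[18, 27], [-6, -9]] = 3·[3, -1][2, 3]ᵀ and M₂ = S₁ = [[-9, 3], [6, -2]] = −[3, -2][3, -1]ᵀ, so take a₁ = [3, -1], b₁ = [2, 3], a₂ = [3, -2], b₂ = [3, -1].
Each slice is an integer combination of E₁ = a₁b₁ᵀ and E₂ = a₂b₂ᵀ: S₀ = 3·E₁ + 2·E₂, S₁ = −E₂, S₂ = −3·E₁ − 2·E₂; reading off coefficients, c₁ = [3, 0, -3] and c₂ = [2, -1, -2].
Hence T = [3, -1] ∘ [2, 3] ∘ [3, 0, -3] + [3, -2] ∘ [3, -1] ∘ [2, -1, -2], so rank(T) ≤ 2.
These bounds meet, so rank(T) = 2.

rank(T) = 2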